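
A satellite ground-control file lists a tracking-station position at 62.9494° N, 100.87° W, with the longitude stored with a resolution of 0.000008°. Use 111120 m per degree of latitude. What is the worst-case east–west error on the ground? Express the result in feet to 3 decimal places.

With a 0.000008° grid the true value lies within half a step, ±0.000008°/2 = ±4e-06°, of the stored one.
Parallels shrink by cos φ, so at 62.9494° a degree of longitude is 111120 × 0.4548 ≈ 50534.8 m.
East–west error: 4e-06° × 50534.8 m/° ≈ 0.202139 m.
In feet: 0.202139 m ÷ 0.3048 ≈ 0.66319 ft.

0.663 feet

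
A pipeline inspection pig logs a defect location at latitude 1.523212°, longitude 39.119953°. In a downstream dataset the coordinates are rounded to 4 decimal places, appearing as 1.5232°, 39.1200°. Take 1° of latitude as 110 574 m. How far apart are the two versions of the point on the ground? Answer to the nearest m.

The latitude changed by +0.000012° and the longitude by -0.000047°.
N–S: 0.000012° × 110574 m/° = 1.32689 m.
E–W at 1.5232°: -0.000047° × 110574 × cos 1.5232° = -0.000047 × 110574 × 0.9996 ≈ -5.19514 m.
Hypotenuse of the two orthogonal shifts: √(1.32689² + 5.19514²) = 5.36191 m.

5 m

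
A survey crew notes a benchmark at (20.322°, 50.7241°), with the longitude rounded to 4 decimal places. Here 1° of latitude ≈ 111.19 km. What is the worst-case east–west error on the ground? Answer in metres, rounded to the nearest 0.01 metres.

5.21 metres

Rounding to 4 decimal places leaves the longitude within ±5e-05° of the true value.
Parallels shrink by cos φ, so at 20.322° a degree of longitude is 111190 × 0.9378 ≈ 104269 m.
So at most 5e-05° × 104269 ≈ 5.21345 m east–west.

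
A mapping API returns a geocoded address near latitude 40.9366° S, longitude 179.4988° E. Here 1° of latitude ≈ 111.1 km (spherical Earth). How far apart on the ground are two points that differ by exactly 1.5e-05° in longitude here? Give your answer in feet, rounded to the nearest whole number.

4 feet

One degree of longitude here spans 111100 × cos 40.9366° = 111100 × 0.7554 ≈ 83928.8 m; 1.5e-05° of that is 1.25893 m.
In feet: 1.25893 m ÷ 0.3048 ≈ 4.1304 ft.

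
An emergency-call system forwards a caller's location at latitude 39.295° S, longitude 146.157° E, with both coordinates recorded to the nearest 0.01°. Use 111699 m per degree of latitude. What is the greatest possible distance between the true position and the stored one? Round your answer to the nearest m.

706 m

Rounding to 2 decimal places leaves each coordinate within ±0.005° of the true value.
Latitude error → 0.005 × 111699 = 558.495 m along the meridian.
Longitude error → 0.005 × 111699 × cos 39.295° = 0.005 × 111699 × 0.7739 ≈ 432.217 m.
Worst case both components are at the extreme and orthogonal: √(558.495² + 432.217²) ≈ 706.207 m.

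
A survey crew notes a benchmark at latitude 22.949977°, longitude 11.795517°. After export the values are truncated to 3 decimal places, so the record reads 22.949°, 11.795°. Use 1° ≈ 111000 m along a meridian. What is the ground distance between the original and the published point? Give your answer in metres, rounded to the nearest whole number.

121 metres

The latitude changed by +0.000977° and the longitude by +0.000517°.
N–S: 0.000977° × 111000 m/° = 108.447 m.
East–west at this latitude: 0.000517° × 111000 × cos 22.949° ≈ 0.000517 × 102215 = 52.845 m.
Distance: √(108.447² + 52.845²) ≈ 120.637 m.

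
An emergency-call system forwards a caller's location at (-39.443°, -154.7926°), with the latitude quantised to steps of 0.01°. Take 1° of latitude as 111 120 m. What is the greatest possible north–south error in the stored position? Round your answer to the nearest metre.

With a 0.01° grid the true value lies within half a step, ±0.01°/2 = ±0.005°, of the stored one.
North–south distance: 0.005° × 111120 m/° = 555.6 m.

556 metres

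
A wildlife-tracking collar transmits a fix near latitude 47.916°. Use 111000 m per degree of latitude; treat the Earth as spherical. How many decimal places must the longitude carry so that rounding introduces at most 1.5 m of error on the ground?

At 47.916° one degree of longitude covers 111000 × cos 47.916° ≈ 111000 × 0.6702 ≈ 74394.4 m.
With N decimal places the half-ulp bound is 0.5·10⁻ᴺ°, or 0.5·10⁻ᴺ × 74394.4 m on the ground.
Setting 37197.2 × 10⁻ᴺ ≤ 1.5 gives 10ᴺ ≥ 2.48e+04, i.e. N ≥ 4.39.
N = 4 would give 3.72 m (too coarse); N = 5 gives 0.372 m ≤ 1.5 m.

5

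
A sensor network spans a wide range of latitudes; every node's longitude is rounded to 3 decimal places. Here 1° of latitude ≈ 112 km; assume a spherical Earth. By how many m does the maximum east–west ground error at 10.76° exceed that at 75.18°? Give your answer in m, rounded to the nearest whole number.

Rounding to 3 decimal places leaves the longitude within ±0.0005° of the true value.
Error at 10.76° = 0.0005° × 112000 × cos 10.76° ≈ 56 × 0.9824 = 55.015 m.
Error at 75.18° = 0.0005° × 112000 × cos 75.18° ≈ 56 × 0.2558 = 14.324 m.
Difference: 55.015 − 14.324 = 40.692 m.

41 m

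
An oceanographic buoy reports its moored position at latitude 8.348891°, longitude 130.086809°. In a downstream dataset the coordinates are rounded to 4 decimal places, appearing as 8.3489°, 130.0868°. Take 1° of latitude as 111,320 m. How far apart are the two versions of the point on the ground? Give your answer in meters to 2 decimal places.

The latitude changed by -0.000009° and the longitude by +0.000009°.
N–S: -0.000009° × 111320 m/° = -1.00188 m.
East–west at this latitude: 0.000009° × 111320 × cos 8.3489° ≈ 0.000009 × 110140 = 0.991262 m.
Distance: √(1.00188² + 0.991262²) ≈ 1.40938 m.

1.41 meters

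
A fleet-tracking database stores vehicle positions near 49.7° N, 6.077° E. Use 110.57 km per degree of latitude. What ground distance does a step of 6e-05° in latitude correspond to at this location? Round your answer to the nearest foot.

22 feet

Along a meridian 6e-05° is 6e-05 × 110570 = 6.6342 m.
Converting: 6.6342 m × 3.2808 ft/m ≈ 21.766 ft.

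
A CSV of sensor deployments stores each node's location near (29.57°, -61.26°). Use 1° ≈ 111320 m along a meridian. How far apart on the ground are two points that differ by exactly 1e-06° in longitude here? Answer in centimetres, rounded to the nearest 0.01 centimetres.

9.68 centimetres

One degree of longitude here spans 111320 × cos 29.57° = 111320 × 0.8698 ≈ 96821 m; 1e-06° of that is 0.096821 m.
That is 0.096821 m = 9.6821 cm.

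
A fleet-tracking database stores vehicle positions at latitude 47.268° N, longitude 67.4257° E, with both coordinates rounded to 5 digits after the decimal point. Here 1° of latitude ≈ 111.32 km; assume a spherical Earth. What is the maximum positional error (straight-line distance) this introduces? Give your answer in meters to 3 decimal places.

0.673 meters

Rounding to 5 decimal places leaves each coordinate within ±5e-06° of the true value.
Latitude error → 5e-06 × 111320 = 0.5566 m along the meridian.
East–west component at 47.268°: 5e-06° × 111320 × cos 47.268° ≈ 5e-06 × 75538.4 ≈ 0.377692 m.
Combining orthogonally: (0.5566² + 0.377692²)^½ ≈ 0.672648 m.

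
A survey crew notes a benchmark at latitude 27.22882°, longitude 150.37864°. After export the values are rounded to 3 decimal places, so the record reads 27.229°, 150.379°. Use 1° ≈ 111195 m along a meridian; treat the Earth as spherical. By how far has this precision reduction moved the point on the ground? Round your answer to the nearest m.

Δlat = 27.22882 − 27.229 = -0.00018°; Δlon = 150.37864 − 150.379 = -0.00036°.
North–south shift: -0.00018 × 111195 = -20.0151 m.
E–W at 27.229°: -0.00036° × 111195 × cos 27.229° = -0.00036 × 111195 × 0.8892 ≈ -35.5942 m.
Hypotenuse of the two orthogonal shifts: √(20.0151² + 35.5942²) = 40.8357 m.

41 m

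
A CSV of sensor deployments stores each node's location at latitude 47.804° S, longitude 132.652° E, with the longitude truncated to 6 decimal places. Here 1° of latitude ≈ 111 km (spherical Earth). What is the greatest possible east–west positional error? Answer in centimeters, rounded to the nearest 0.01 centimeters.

Truncating at 6 decimal places can drop up to a full unit in the last place, so the longitude may be off by as much as 1e-06°.
One degree of longitude at 47.804° is 111000 × cos 47.804° ≈ 111000 × 0.6717 = 74555.2 m.
East–west error: 1e-06° × 74555.2 m/° ≈ 0.0745552 m.
That is 0.0745552 m = 7.4555 cm.

7.46 centimeters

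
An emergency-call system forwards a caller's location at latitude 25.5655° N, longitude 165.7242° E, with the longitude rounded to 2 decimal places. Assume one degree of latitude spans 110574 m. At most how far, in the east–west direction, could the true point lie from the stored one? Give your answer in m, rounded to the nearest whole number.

Rounding to 2 decimal places leaves the longitude within ±0.005° of the true value.
At latitude 25.5655° a degree of longitude spans 110574 m × cos 25.5655° = 110574 × 0.9021 ≈ 99748 m.
So at most 0.005° × 99748 ≈ 498.74 m east–west.

499 m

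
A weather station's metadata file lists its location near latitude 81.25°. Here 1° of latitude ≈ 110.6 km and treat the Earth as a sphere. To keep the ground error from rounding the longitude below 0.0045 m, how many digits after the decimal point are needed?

7

At 81.25° one degree of longitude covers 110600 × cos 81.25° ≈ 110600 × 0.1521 ≈ 16824.8 m.
Rounding to N decimal places gives at most 0.5 × 10⁻ᴺ degrees of error, i.e. 0.5 × 10⁻ᴺ × 16824.8 m.
Setting 8412.42 × 10⁻ᴺ ≤ 0.0045 gives 10ᴺ ≥ 1.869e+06, i.e. N ≥ 6.27.
So 7 decimal places suffice (0.000841 m); 6 would allow up to 0.00841 m.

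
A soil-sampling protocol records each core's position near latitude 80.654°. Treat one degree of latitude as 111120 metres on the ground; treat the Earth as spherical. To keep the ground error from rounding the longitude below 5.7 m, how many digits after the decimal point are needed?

4 decimal places

At 80.654° one degree of longitude covers 111120 × cos 80.654° ≈ 111120 × 0.1624 ≈ 18045.5 m.
With N decimal places the half-ulp bound is 0.5·10⁻ᴺ°, or 0.5·10⁻ᴺ × 18045.5 m on the ground.
Setting 9022.73 × 10⁻ᴺ ≤ 5.7 gives 10ᴺ ≥ 1583, i.e. N ≥ 3.20.
At 3 places the error can reach 9.02 m, but 4 places keeps it to 0.902 m.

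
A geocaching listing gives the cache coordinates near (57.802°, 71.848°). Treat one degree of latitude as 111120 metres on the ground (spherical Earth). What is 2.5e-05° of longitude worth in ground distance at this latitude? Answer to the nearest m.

2.5e-05° of longitude at 57.802° is 2.5e-05 × 111120 × cos 57.802° ≈ 2.5e-05 × 59209.9 = 1.48025 m.

1 m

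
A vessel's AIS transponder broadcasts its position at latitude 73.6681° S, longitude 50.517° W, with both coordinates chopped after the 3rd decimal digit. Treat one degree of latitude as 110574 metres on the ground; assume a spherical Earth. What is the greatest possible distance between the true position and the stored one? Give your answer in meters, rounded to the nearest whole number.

115 meters

Truncating at 3 decimal places can drop up to a full unit in the last place, so each coordinate may be off by as much as 0.001°.
North–south component: 0.001° × 110574 = 110.574 m.
E–W at 73.6681°: 0.001° × 110574 × cos 73.6681° = 0.001 × 110574 × 0.2812 ≈ 31.0935 m.
Combining orthogonally: (110.574² + 31.0935²)^½ ≈ 114.863 m.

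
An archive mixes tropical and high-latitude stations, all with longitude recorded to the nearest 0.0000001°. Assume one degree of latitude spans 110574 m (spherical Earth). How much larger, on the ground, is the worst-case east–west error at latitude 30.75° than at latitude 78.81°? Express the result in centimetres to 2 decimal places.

0.37 centimetres

Rounding to 7 decimal places leaves the longitude within ±5e-08° of the true value.
At 30.75°: 5e-08° × 110574 × cos 30.75° = 5e-08 × 110574 × 0.8594 ≈ 0.0047514 m.
Error at 78.81° = 5e-08° × 110574 × cos 78.81° ≈ 0.0055287 × 0.1941 = 0.0010729 m.
So the lower-latitude error exceeds the higher by 0.0047514 − 0.0010729 = 0.0036785 m.
That is 0.00367848 m = 0.36785 cm.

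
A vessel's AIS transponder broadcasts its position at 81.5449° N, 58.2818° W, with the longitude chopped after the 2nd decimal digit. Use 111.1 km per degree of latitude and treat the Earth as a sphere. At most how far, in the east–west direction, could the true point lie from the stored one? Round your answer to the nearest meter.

163 meters

Truncating at 2 decimal places can drop up to a full unit in the last place, so the longitude may be off by as much as 0.01°.
One degree of longitude at 81.5449° is 111100 × cos 81.5449° ≈ 111100 × 0.1470 = 16335.5 m.
Maximum E–W displacement: 0.01 × 16335.5 = 163.355 m.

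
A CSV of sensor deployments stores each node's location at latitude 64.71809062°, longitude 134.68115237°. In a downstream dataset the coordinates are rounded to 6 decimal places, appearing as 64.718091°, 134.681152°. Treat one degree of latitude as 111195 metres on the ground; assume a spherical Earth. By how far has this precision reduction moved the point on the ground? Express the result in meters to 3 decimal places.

0.046 meters

The latitude changed by -0.00000038° and the longitude by +0.00000037°.
N–S: -0.00000038° × 111195 m/° = -0.0422541 m.
E–W at 64.7181°: 0.00000037° × 111195 × cos 64.7181° = 0.00000037 × 111195 × 0.4271 ≈ 0.0175707 m.
Combined displacement = (0.0422541² + 0.0175707²)^½ ≈ 0.0457617 m.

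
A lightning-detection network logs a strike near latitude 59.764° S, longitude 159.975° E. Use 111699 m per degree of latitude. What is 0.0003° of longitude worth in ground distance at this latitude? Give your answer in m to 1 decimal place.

16.9 m

0.0003° of longitude at 59.764° is 0.0003 × 111699 × cos 59.764° ≈ 0.0003 × 56247.5 = 16.8742 m.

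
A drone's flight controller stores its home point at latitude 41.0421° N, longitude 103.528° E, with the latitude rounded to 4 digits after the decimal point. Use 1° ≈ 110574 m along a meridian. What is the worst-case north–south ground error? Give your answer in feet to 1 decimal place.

Rounding to 4 decimal places leaves the latitude within ±5e-05° of the true value.
So the N–S error is at most 5e-05 × 110574 = 5.5287 m.
In feet: 5.5287 m ÷ 0.3048 ≈ 18.139 ft.

18.1 feet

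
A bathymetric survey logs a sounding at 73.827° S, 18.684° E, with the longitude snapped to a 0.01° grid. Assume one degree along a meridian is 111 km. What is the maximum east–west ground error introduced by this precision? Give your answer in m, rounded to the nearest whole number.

155 m

With a 0.01° grid the true value lies within half a step, ±0.01°/2 = ±0.005°, of the stored one.
Parallels shrink by cos φ, so at 73.827° a degree of longitude is 111000 × 0.2785 ≈ 30917.8 m.
East–west error: 0.005° × 30917.8 m/° ≈ 154.589 m.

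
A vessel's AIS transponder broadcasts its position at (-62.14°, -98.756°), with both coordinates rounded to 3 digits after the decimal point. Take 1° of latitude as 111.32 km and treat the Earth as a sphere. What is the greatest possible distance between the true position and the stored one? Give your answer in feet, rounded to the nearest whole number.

202 feet

Rounding to 3 decimal places leaves each coordinate within ±0.0005° of the true value.
Latitude error → 0.0005 × 111320 = 55.66 m along the meridian.
Longitude error → 0.0005 × 111320 × cos 62.14° = 0.0005 × 111320 × 0.4673 ≈ 26.0106 m.
Worst case both components are at the extreme and orthogonal: √(55.66² + 26.0106²) ≈ 61.4377 m.
Converting: 61.4377 m × 3.2808 ft/m ≈ 201.57 ft.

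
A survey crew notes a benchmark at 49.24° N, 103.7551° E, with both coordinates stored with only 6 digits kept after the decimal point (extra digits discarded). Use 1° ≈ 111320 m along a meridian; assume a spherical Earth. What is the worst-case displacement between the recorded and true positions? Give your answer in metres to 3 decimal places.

Truncating at 6 decimal places can drop up to a full unit in the last place, so each coordinate may be off by as much as 1e-06°.
North–south component: 1e-06° × 111320 = 0.11132 m.
E–W at 49.24°: 1e-06° × 111320 × cos 49.24° = 1e-06 × 111320 × 0.6529 ≈ 0.0726799 m.
Combining orthogonally: (0.11132² + 0.0726799²)^½ ≈ 0.132946 m.

0.133 metres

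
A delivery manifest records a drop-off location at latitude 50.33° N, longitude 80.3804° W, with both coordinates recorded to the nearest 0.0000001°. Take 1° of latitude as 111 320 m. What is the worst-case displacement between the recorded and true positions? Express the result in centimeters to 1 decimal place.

Rounding to 7 decimal places leaves each coordinate within ±5e-08° of the true value.
N–S: 5e-08° × 111320 m/° = 0.005566 m.
E–W at 50.33°: 5e-08° × 111320 × cos 50.33° = 5e-08 × 111320 × 0.6384 ≈ 0.00355314 m.
Worst case both components are at the extreme and orthogonal: √(0.005566² + 0.00355314²) ≈ 0.00660342 m.
That is 0.00660342 m = 0.66034 cm.

0.7 centimeters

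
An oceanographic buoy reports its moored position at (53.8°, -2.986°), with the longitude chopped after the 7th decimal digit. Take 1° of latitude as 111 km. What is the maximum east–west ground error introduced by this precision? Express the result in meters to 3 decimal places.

0.007 meters

Truncating at 7 decimal places can drop up to a full unit in the last place, so the longitude may be off by as much as 1e-07°.
One degree of longitude at 53.8° is 111000 × cos 53.8° ≈ 111000 × 0.5906 = 65557.2 m.
Maximum E–W displacement: 1e-07 × 65557.2 = 0.00655572 m.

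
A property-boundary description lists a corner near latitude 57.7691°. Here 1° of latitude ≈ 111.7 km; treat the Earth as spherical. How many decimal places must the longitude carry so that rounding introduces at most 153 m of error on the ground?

At 57.7691° one degree of longitude covers 111700 × cos 57.7691° ≈ 111700 × 0.5333 ≈ 59573.2 m.
Rounding to N decimal places gives at most 0.5 × 10⁻ᴺ degrees of error, i.e. 0.5 × 10⁻ᴺ × 59573.2 m.
Need 0.5 × 59573.2 × 10⁻ᴺ ≤ 153 → 10⁻ᴺ ≤ 5.137e-03, so N ≥ 2.29.
N = 2 would give 298 m (too coarse); N = 3 gives 29.8 m ≤ 153 m.

3 decimal places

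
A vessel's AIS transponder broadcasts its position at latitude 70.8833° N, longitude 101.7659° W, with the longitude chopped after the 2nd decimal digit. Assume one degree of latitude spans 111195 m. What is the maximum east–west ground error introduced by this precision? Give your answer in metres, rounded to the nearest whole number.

Truncating at 2 decimal places can drop up to a full unit in the last place, so the longitude may be off by as much as 0.01°.
At latitude 70.8833° a degree of longitude spans 111195 m × cos 70.8833° = 111195 × 0.3275 ≈ 36415.6 m.
East–west error: 0.01° × 36415.6 m/° ≈ 364.156 m.

364 metres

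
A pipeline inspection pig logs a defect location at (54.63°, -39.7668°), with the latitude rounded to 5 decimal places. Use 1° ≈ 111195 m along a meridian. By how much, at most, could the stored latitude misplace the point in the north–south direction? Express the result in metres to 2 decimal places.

Rounding to 5 decimal places leaves the latitude within ±5e-06° of the true value.
North–south distance: 5e-06° × 111195 m/° = 0.555975 m.

0.56 metres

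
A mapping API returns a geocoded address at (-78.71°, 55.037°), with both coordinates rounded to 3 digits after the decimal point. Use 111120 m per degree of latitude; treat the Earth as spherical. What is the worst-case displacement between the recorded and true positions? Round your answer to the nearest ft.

Rounding to 3 decimal places leaves each coordinate within ±0.0005° of the true value.
Latitude error → 0.0005 × 111120 = 55.56 m along the meridian.
East–west component at 78.71°: 0.0005° × 111120 × cos 78.71° ≈ 0.0005 × 21754.5 ≈ 10.8773 m.
Combining orthogonally: (55.56² + 10.8773²)^½ ≈ 56.6147 m.
In feet: 56.6147 m ÷ 0.3048 ≈ 185.74 ft.

186 ft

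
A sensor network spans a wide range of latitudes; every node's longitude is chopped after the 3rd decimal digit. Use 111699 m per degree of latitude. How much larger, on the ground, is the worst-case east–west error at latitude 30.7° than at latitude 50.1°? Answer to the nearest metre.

Truncating at 3 decimal places can drop up to a full unit in the last place, so the longitude may be off by as much as 0.001°.
Error at 30.7° = 0.001° × 111699 × cos 30.7° ≈ 111.7 × 0.8599 = 96.045 m.
Error at 50.1° = 0.001° × 111699 × cos 50.1° ≈ 111.7 × 0.6414 = 71.649 m.
So the lower-latitude error exceeds the higher by 96.045 − 71.649 = 24.395 m.

24 metres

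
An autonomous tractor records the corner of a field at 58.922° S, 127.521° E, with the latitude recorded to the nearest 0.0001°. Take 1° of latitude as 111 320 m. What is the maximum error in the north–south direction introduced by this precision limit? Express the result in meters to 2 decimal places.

5.57 meters

Rounding to 4 decimal places leaves the latitude within ±5e-05° of the true value.
Along the meridian that is 5e-05° × 111320 m/° = 5.566 m.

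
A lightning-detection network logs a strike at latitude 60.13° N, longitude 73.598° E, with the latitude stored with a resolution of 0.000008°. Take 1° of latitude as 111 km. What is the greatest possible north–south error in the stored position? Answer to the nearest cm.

With a 0.000008° grid the true value lies within half a step, ±0.000008°/2 = ±4e-06°, of the stored one.
So the N–S error is at most 4e-06 × 111000 = 0.444 m.
That is 0.444 m = 44.4 cm.

44 cm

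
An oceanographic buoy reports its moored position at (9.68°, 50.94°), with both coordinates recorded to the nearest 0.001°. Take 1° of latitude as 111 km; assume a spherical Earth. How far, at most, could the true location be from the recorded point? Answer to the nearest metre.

78 metres

Rounding to 3 decimal places leaves each coordinate within ±0.0005° of the true value.
Latitude error → 0.0005 × 111000 = 55.5 m along the meridian.
East–west component at 9.68°: 0.0005° × 111000 × cos 9.68° ≈ 0.0005 × 109420 ≈ 54.7098 m.
Worst case both components are at the extreme and orthogonal: √(55.5² + 54.7098²) ≈ 77.9321 m.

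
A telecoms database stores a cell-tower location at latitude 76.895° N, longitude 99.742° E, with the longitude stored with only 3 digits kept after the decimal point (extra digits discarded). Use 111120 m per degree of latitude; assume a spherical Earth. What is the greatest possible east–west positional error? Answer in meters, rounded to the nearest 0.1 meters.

Truncating at 3 decimal places can drop up to a full unit in the last place, so the longitude may be off by as much as 0.001°.
At latitude 76.895° a degree of longitude spans 111120 m × cos 76.895° = 111120 × 0.2267 ≈ 25194.9 m.
East–west error: 0.001° × 25194.9 m/° ≈ 25.1949 m.

25.2 meters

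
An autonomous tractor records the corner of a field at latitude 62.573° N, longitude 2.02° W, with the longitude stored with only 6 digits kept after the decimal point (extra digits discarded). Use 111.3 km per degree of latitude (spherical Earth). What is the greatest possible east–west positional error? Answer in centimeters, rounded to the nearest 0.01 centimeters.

5.13 centimeters

Truncating at 6 decimal places can drop up to a full unit in the last place, so the longitude may be off by as much as 1e-06°.
At latitude 62.573° a degree of longitude spans 111300 m × cos 62.573° = 111300 × 0.4606 ≈ 51266.8 m.
Maximum E–W displacement: 1e-06 × 51266.8 = 0.0512668 m.
That is 0.0512668 m = 5.1267 cm.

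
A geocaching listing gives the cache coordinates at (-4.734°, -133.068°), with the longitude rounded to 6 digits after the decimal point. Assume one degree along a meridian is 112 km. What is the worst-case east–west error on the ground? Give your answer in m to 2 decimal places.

0.06 m

Rounding to 6 decimal places leaves the longitude within ±5e-07° of the true value.
Parallels shrink by cos φ, so at 4.734° a degree of longitude is 112000 × 0.9966 ≈ 111618 m.
Maximum E–W displacement: 5e-07 × 111618 = 0.055809 m.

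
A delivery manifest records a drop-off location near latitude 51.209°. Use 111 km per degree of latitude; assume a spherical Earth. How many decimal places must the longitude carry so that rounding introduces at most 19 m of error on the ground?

4

At 51.209° one degree of longitude covers 111000 × cos 51.209° ≈ 111000 × 0.6265 ≈ 69539.4 m.
With N decimal places the half-ulp bound is 0.5·10⁻ᴺ°, or 0.5·10⁻ᴺ × 69539.4 m on the ground.
Setting 34769.7 × 10⁻ᴺ ≤ 19 gives 10ᴺ ≥ 1830, i.e. N ≥ 3.26.
At 3 places the error can reach 34.8 m, but 4 places keeps it to 3.48 m.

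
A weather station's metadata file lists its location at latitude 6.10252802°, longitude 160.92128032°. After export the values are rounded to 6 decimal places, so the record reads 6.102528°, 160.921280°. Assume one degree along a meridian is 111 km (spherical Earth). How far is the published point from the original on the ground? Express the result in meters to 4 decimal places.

Δlat = 6.10252802 − 6.102528 = +0.00000002°; Δlon = 160.92128032 − 160.921280 = +0.00000032°.
North–south shift: 0.00000002 × 111000 = 0.00222 m.
East–west at this latitude: 0.00000032° × 111000 × cos 6.10253° ≈ 0.00000032 × 110371 = 0.0353187 m.
Distance: √(0.00222² + 0.0353187²) ≈ 0.0353884 m.

0.0354 meters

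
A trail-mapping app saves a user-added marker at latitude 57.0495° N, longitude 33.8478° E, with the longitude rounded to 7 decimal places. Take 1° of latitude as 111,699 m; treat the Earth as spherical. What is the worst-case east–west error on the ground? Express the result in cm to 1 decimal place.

Rounding to 7 decimal places leaves the longitude within ±5e-08° of the true value.
At latitude 57.0495° a degree of longitude spans 111699 m × cos 57.0495° = 111699 × 0.5439 ≈ 60754.7 m.
So at most 5e-08° × 60754.7 ≈ 0.00303773 m east–west.
That is 0.00303773 m = 0.30377 cm.

0.3 cm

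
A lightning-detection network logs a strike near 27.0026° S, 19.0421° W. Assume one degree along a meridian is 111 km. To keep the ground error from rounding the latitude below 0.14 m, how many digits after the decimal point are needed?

6 decimal places

One degree of latitude covers 111000 m.
Rounding to N decimal places gives at most 0.5 × 10⁻ᴺ degrees of error, i.e. 0.5 × 10⁻ᴺ × 111000 m.
Setting 55500 × 10⁻ᴺ ≤ 0.14 gives 10ᴺ ≥ 3.964e+05, i.e. N ≥ 5.60.
N = 5 would give 0.555 m (too coarse); N = 6 gives 0.0555 m ≤ 0.14 m.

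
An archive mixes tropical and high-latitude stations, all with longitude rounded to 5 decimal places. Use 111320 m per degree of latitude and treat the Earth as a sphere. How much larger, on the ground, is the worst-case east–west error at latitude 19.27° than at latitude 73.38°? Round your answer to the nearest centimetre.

Rounding to 5 decimal places leaves the longitude within ±5e-06° of the true value.
Error at 19.27° = 5e-06° × 111320 × cos 19.27° ≈ 0.5566 × 0.9440 = 0.52542 m.
At 73.38°: 5e-06° × 111320 × cos 73.38° = 5e-06 × 111320 × 0.2860 ≈ 0.1592 m.
Difference: 0.52542 − 0.1592 = 0.36622 m.
That is 0.366216 m = 36.622 cm.

37 centimetres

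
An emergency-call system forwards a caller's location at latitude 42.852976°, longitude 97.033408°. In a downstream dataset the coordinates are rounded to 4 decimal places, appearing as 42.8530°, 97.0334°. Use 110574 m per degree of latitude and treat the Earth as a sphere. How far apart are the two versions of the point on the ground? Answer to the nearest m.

3 m

Δlat = 42.852976 − 42.8530 = -0.000024°; Δlon = 97.033408 − 97.0334 = +0.000008°.
North–south shift: -0.000024 × 110574 = -2.65378 m.
East–west at this latitude: 0.000008° × 110574 × cos 42.853° ≈ 0.000008 × 81061.9 = 0.648495 m.
Distance: √(2.65378² + 0.648495²) ≈ 2.73186 m.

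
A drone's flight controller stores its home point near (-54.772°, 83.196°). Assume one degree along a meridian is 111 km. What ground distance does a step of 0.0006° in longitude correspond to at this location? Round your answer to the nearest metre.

0.0006° of longitude at 54.772° is 0.0006 × 111000 × cos 54.772° ≈ 0.0006 × 64028.3 = 38.417 m.

38 metres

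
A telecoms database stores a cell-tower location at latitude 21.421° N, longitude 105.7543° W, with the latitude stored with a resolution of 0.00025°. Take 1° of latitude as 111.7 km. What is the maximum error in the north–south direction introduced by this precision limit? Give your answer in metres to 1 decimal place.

With a 0.00025° grid the true value lies within half a step, ±0.00025°/2 = ±0.000125°, of the stored one.
So the N–S error is at most 0.000125 × 111700 = 13.9625 m.

14.0 metres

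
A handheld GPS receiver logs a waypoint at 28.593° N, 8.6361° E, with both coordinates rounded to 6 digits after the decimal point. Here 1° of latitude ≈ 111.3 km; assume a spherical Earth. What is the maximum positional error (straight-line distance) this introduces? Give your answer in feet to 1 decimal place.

Rounding to 6 decimal places leaves each coordinate within ±5e-07° of the true value.
N–S: 5e-07° × 111300 m/° = 0.05565 m.
E–W at 28.593°: 5e-07° × 111300 × cos 28.593° = 5e-07 × 111300 × 0.8780 ≈ 0.048863 m.
Worst case both components are at the extreme and orthogonal: √(0.05565² + 0.048863²) ≈ 0.0740575 m.
In feet: 0.0740575 m ÷ 0.3048 ≈ 0.24297 ft.

0.2 feet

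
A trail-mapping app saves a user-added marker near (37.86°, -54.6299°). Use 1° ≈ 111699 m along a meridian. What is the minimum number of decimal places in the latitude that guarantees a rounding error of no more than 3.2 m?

5 decimal places

One degree of latitude covers 111699 m.
With N decimal places the half-ulp bound is 0.5·10⁻ᴺ°, or 0.5·10⁻ᴺ × 111699 m on the ground.
Need 0.5 × 111699 × 10⁻ᴺ ≤ 3.2 → 10⁻ᴺ ≤ 5.730e-05, so N ≥ 4.24.
At 4 places the error can reach 5.58 m, but 5 places keeps it to 0.558 m.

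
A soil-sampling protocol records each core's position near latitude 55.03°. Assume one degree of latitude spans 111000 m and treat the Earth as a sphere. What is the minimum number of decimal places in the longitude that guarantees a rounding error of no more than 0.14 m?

6 decimal places

At 55.03° one degree of longitude covers 111000 × cos 55.03° ≈ 111000 × 0.5731 ≈ 63619.4 m.
With N decimal places the half-ulp bound is 0.5·10⁻ᴺ°, or 0.5·10⁻ᴺ × 63619.4 m on the ground.
Need 0.5 × 63619.4 × 10⁻ᴺ ≤ 0.14 → 10⁻ᴺ ≤ 4.401e-06, so N ≥ 5.36.
So 6 decimal places suffice (0.0318 m); 5 would allow up to 0.318 m.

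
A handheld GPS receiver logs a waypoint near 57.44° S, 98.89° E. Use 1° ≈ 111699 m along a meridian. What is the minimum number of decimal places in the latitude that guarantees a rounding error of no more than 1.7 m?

5 decimal places

One degree of latitude covers 111699 m.
N decimal places → at most half a unit in the last place, 0.5 × 10⁻ᴺ° = 111699/2 × 10⁻ᴺ m.
Need 0.5 × 111699 × 10⁻ᴺ ≤ 1.7 → 10⁻ᴺ ≤ 3.044e-05, so N ≥ 4.52.
N = 4 would give 5.58 m (too coarse); N = 5 gives 0.558 m ≤ 1.7 m.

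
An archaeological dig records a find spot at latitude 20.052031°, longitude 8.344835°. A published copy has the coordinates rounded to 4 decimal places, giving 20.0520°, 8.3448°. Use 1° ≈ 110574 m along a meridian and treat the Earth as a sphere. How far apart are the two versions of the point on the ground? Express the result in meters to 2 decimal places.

5.00 meters

Δlat = 20.052031 − 20.0520 = +0.000031°; Δlon = 8.344835 − 8.3448 = +0.000035°.
North–south shift: 0.000031 × 110574 = 3.42779 m.
East–west at this latitude: 0.000035° × 110574 × cos 20.052° ≈ 0.000035 × 103871 = 3.63549 m.
Distance: √(3.42779² + 3.63549²) ≈ 4.99666 m.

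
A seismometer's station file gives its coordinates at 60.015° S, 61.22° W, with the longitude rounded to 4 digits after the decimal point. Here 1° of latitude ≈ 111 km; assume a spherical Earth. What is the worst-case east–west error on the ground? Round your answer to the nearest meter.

Rounding to 4 decimal places leaves the longitude within ±5e-05° of the true value.
At latitude 60.015° a degree of longitude spans 111000 m × cos 60.015° = 111000 × 0.4998 ≈ 55474.8 m.
Maximum E–W displacement: 5e-05 × 55474.8 = 2.77374 m.

3 meters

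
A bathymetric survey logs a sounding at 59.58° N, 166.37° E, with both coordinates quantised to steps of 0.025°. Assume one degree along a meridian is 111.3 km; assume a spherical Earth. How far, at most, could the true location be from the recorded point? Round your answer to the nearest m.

With a 0.025° grid the true value lies within half a step, ±0.025°/2 = ±0.0125°, of the stored one.
N–S: 0.0125° × 111300 m/° = 1391.25 m.
East–west component at 59.58°: 0.0125° × 111300 × cos 59.58° ≈ 0.0125 × 56355.1 ≈ 704.438 m.
Combining orthogonally: (1391.25² + 704.438²)^½ ≈ 1559.43 m.

1559 m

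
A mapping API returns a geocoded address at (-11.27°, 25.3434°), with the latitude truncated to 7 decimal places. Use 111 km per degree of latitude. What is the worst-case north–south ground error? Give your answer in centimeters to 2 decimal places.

1.11 centimeters

Truncating at 7 decimal places can drop up to a full unit in the last place, so the latitude may be off by as much as 1e-07°.
North–south distance: 1e-07° × 111000 m/° = 0.0111 m.
That is 0.0111 m = 1.11 cm.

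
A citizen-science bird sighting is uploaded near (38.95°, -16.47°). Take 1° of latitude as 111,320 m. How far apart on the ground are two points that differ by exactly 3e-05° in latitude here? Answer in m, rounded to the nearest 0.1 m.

3.3 m

3e-05° × 111320 m/° = 3.3396 m.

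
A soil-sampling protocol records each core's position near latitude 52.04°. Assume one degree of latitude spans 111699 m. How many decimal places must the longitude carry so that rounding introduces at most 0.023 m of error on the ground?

At 52.04° one degree of longitude covers 111699 × cos 52.04° ≈ 111699 × 0.6151 ≈ 68707.3 m.
With N decimal places the half-ulp bound is 0.5·10⁻ᴺ°, or 0.5·10⁻ᴺ × 68707.3 m on the ground.
Setting 34353.7 × 10⁻ᴺ ≤ 0.023 gives 10ᴺ ≥ 1.494e+06, i.e. N ≥ 6.17.
At 6 places the error can reach 0.0344 m, but 7 places keeps it to 0.00344 m.

7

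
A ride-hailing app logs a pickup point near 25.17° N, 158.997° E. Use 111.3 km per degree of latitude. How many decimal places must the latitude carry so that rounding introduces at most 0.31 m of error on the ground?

One degree of latitude covers 111300 m.
Rounding to N decimal places gives at most 0.5 × 10⁻ᴺ degrees of error, i.e. 0.5 × 10⁻ᴺ × 111300 m.
Setting 55650 × 10⁻ᴺ ≤ 0.31 gives 10ᴺ ≥ 1.795e+05, i.e. N ≥ 5.25.
At 5 places the error can reach 0.556 m, but 6 places keeps it to 0.0556 m.

6 decimal places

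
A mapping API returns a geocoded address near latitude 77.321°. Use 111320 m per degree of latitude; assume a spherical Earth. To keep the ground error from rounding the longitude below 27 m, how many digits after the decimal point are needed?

At 77.321° one degree of longitude covers 111320 × cos 77.321° ≈ 111320 × 0.2195 ≈ 24433.5 m.
With N decimal places the half-ulp bound is 0.5·10⁻ᴺ°, or 0.5·10⁻ᴺ × 24433.5 m on the ground.
Need 0.5 × 24433.5 × 10⁻ᴺ ≤ 27 → 10⁻ᴺ ≤ 2.210e-03, so N ≥ 2.66.
N = 2 would give 122 m (too coarse); N = 3 gives 12.2 m ≤ 27 m.

3 decimal places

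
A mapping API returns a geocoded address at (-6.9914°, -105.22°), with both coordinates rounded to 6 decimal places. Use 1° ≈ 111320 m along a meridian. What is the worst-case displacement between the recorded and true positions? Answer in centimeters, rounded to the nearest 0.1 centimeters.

7.8 centimeters

Rounding to 6 decimal places leaves each coordinate within ±5e-07° of the true value.
Latitude error → 5e-07 × 111320 = 0.05566 m along the meridian.
E–W at 6.9914°: 5e-07° × 111320 × cos 6.9914° = 5e-07 × 111320 × 0.9926 ≈ 0.0552461 m.
The two errors are perpendicular, so the maximum displacement is √(0.05566² + 0.0552461²) ≈ 0.078423 m.
That is 0.078423 m = 7.8423 cm.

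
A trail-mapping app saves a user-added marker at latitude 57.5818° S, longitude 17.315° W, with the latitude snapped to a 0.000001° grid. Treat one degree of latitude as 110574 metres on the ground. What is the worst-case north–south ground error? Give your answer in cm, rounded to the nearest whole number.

6 cm

With a 0.000001° grid the true value lies within half a step, ±0.000001°/2 = ±5e-07°, of the stored one.
So the N–S error is at most 5e-07 × 110574 = 0.055287 m.
That is 0.055287 m = 5.5287 cm.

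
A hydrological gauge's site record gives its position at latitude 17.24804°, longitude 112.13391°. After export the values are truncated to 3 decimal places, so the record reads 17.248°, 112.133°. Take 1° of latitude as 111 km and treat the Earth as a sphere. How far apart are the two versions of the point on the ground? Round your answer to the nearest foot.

317 feet

The latitude changed by +0.00004° and the longitude by +0.00091°.
N–S: 0.00004° × 111000 m/° = 4.44 m.
East–west at this latitude: 0.00091° × 111000 × cos 17.248° ≈ 0.00091 × 106008 = 96.4676 m.
Distance: √(4.44² + 96.4676²) ≈ 96.5697 m.
Converting: 96.5697 m × 3.2808 ft/m ≈ 316.83 ft.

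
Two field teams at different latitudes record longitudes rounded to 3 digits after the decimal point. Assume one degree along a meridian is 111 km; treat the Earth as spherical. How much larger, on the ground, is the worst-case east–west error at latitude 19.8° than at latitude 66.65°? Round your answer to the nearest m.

30 m

Rounding to 3 decimal places leaves the longitude within ±0.0005° of the true value.
At 19.8°: 0.0005° × 111000 × cos 19.8° = 0.0005 × 111000 × 0.9409 ≈ 52.219 m.
At 66.65°: 0.0005° × 111000 × cos 66.65° = 0.0005 × 111000 × 0.3963 ≈ 21.997 m.
Difference: 52.219 − 21.997 = 30.222 m.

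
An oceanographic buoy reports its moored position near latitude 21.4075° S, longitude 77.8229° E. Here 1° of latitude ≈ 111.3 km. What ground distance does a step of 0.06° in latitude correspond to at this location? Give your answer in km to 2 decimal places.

6.68 km

Along a meridian 0.06° is 0.06 × 111300 = 6678 m.
That is 6678 m = 6.678 km.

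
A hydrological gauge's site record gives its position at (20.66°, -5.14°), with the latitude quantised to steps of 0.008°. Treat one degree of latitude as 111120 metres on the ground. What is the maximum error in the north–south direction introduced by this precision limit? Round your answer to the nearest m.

With a 0.008° grid the true value lies within half a step, ±0.008°/2 = ±0.004°, of the stored one.
Along the meridian that is 0.004° × 111120 m/° = 444.48 m.

444 m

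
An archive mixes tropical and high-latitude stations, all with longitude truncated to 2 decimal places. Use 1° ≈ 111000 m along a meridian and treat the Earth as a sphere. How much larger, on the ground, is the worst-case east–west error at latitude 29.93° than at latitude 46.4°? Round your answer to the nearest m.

Truncating at 2 decimal places can drop up to a full unit in the last place, so the longitude may be off by as much as 0.01°.
Error at 29.93° = 0.01° × 111000 × cos 29.93° ≈ 1110 × 0.8666 = 961.97 m.
At 46.4°: 0.01° × 111000 × cos 46.4° = 0.01 × 111000 × 0.6896 ≈ 765.48 m.
Difference: 961.97 − 765.48 = 196.49 m.

196 m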